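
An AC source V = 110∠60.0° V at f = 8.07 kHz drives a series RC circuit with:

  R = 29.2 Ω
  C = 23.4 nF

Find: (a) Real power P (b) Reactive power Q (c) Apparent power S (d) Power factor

Step 1 — Angular frequency: ω = 2π·f = 2π·8070 = 5.071e+04 rad/s.
Step 2 — Component impedances:
  R: Z = R = 29.2 Ω
  C: Z = 1/(jωC) = -j/(ω·C) = 0 - j842.8 Ω
Step 3 — Series combination: Z_total = R + C = 29.2 - j842.8 Ω = 843.3∠-88.0° Ω.
Step 4 — Source phasor: V = 110∠60.0° V = 55 + j95.26 V.
Step 5 — Current: I = V / Z = -0.1106 + j0.06909 A = 0.1304∠148.0° A.
Step 6 — Complex power: S = V·I* = 0.4968 - j14.34 VA.
Step 7 — Real power: P = Re(S) = 0.4968 W.
Step 8 — Reactive power: Q = Im(S) = -14.34 VAR.
Step 9 — Apparent power: |S| = 14.35 VA.
Step 10 — Power factor: PF = P/|S| = 0.03463 (leading).

(a) P = 0.4968 W  (b) Q = -14.34 VAR  (c) S = 14.35 VA  (d) PF = 0.03463 (leading)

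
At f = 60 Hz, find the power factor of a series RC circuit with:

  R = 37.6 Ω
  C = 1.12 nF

Step 1 — Angular frequency: ω = 2π·f = 2π·60 = 377 rad/s.
Step 2 — Component impedances:
  R: Z = R = 37.6 Ω
  C: Z = 1/(jωC) = -j/(ω·C) = 0 - j2.368e+06 Ω
Step 3 — Series combination: Z_total = R + C = 37.6 - j2.368e+06 Ω = 2.368e+06∠-90.0° Ω.
Step 4 — Power factor: PF = cos(φ) = Re(Z)/|Z| = 37.6/2.368e+06 = 1.588e-05.
Step 5 — Type: Im(Z) = -2.368e+06 ⇒ leading (phase φ = -90.0°).

PF = 1.588e-05 (leading, φ = -90.0°)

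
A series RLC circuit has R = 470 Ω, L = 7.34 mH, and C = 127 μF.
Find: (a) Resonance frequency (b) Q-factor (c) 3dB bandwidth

Step 1 — Resonance condition Im(Z)=0 gives ω₀ = 1/√(LC).
Step 2 — ω₀ = 1/√(0.00734·0.000127) = 1036 rad/s.
Step 3 — f₀ = ω₀/(2π) = 164.8 Hz.
Step 4 — Series Q: Q = ω₀L/R = 1036·0.00734/470 = 0.01618.
Step 5 — 3dB bandwidth: Δω = ω₀/Q = 6.403e+04 rad/s; BW = Δω/(2π) = 1.019e+04 Hz.

(a) f₀ = 164.8 Hz  (b) Q = 0.01618  (c) BW = 1.019e+04 Hz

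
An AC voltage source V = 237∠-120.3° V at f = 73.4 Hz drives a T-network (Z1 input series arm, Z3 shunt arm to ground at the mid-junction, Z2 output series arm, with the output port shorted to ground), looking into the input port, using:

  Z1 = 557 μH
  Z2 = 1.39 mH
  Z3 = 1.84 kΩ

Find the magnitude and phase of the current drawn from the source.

Step 1 — Angular frequency: ω = 2π·f = 2π·73.4 = 461.2 rad/s.
Step 2 — Component impedances:
  Z1: Z = jωL = j·461.2·0.000557 = 0 + j0.2569 Ω
  Z2: Z = jωL = j·461.2·0.00139 = 0 + j0.641 Ω
  Z3: Z = R = 1840 Ω
Step 3 — With the output port shorted to ground, the output series arm Z2 runs from the junction to ground; the shunt arm Z3 also runs from the junction to ground. They appear in parallel: Z3 || Z2 = 0.0002233 + j0.641 Ω.
Step 4 — Series with input arm Z1: Z_in = Z1 + (Z3 || Z2) = 0.0002233 + j0.8979 Ω = 0.8979∠90.0° Ω.
Step 5 — Source phasor: V = 237∠-120.3° V = -119.6 - j204.6 V.
Step 6 — Ohm's law: I = V / Z_total = (-119.6 - j204.6) / (0.0002233 + j0.8979) = -227.9 + j133.1 A.
Step 7 — Convert to polar: |I| = 263.9 A, ∠I = 149.7°.

I = 263.9∠149.7° A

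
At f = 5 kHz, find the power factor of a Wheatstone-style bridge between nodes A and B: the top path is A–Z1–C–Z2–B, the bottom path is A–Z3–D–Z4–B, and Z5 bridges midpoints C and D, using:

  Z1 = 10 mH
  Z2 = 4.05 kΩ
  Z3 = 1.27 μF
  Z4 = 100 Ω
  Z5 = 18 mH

Step 1 — Angular frequency: ω = 2π·f = 2π·5000 = 3.142e+04 rad/s.
Step 2 — Component impedances:
  Z1: Z = jωL = j·3.142e+04·0.01 = 0 + j314.2 Ω
  Z2: Z = R = 4050 Ω
  Z3: Z = 1/(jωC) = -j/(ω·C) = 0 - j25.06 Ω
  Z4: Z = R = 100 Ω
  Z5: Z = jωL = j·3.142e+04·0.018 = 0 + j565.5 Ω
Step 3 — Bridge requires nodal analysis (the Z5 bridge couples midpoints C and D, so the two paths cannot be reduced to a simple series/parallel combination). Setting node B to ground and injecting 1 A at node A, the 3-node admittance system at A, C, D solves to V_A = Z_AB = 97.7 - j24.89 Ω = 100.8∠-14.3° Ω.
Step 4 — Power factor: PF = cos(φ) = Re(Z)/|Z| = 97.698/100.82 = 0.969.
Step 5 — Type: Im(Z) = -24.89 ⇒ leading (phase φ = -14.3°).

PF = 0.969 (leading, φ = -14.3°)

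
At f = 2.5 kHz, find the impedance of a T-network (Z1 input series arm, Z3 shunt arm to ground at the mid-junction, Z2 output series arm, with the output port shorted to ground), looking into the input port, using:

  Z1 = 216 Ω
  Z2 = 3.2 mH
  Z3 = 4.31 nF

Step 1 — Angular frequency: ω = 2π·f = 2π·2500 = 1.571e+04 rad/s.
Step 2 — Component impedances:
  Z1: Z = R = 216 Ω
  Z2: Z = jωL = j·1.571e+04·0.0032 = 0 + j50.27 Ω
  Z3: Z = 1/(jωC) = -j/(ω·C) = 0 - j1.477e+04 Ω
Step 3 — With the output port shorted to ground, the output series arm Z2 runs from the junction to ground; the shunt arm Z3 also runs from the junction to ground. They appear in parallel: Z3 || Z2 = 0 + j50.44 Ω.
Step 4 — Series with input arm Z1: Z_in = Z1 + (Z3 || Z2) = 216 + j50.44 Ω = 221.8∠13.1° Ω.

Z = 216 + j50.44 Ω = 221.8∠13.1° Ω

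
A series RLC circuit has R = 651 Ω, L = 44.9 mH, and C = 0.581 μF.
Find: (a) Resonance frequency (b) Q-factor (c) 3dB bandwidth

Step 1 — Resonance: ω₀ = 1/√(LC) = 1/√(0.0449·5.81e-07) = 6191 rad/s.
Step 2 — f₀ = ω₀/(2π) = 985.4 Hz.
Step 3 — Series Q: Q = ω₀L/R = 6191·0.0449/651 = 0.427.
Step 4 — Bandwidth: Δω = ω₀/Q = 1.45e+04 rad/s; BW = Δω/(2π) = 2308 Hz.

(a) f₀ = 985.4 Hz  (b) Q = 0.427  (c) BW = 2308 Hz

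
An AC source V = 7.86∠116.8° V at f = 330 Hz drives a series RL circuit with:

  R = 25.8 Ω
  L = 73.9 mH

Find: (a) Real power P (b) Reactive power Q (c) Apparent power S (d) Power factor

Step 1 — Angular frequency: ω = 2π·f = 2π·330 = 2073 rad/s.
Step 2 — Component impedances:
  R: Z = R = 25.8 Ω
  L: Z = jωL = j·2073·0.0739 = 0 + j153.2 Ω
Step 3 — Series combination: Z_total = R + L = 25.8 + j153.2 Ω = 155.4∠80.4° Ω.
Step 4 — Source phasor: V = 7.86∠116.8° V = -3.544 + j7.016 V.
Step 5 — Current: I = V / Z = 0.04074 + j0.02999 A = 0.05058∠36.4° A.
Step 6 — Complex power: S = V·I* = 0.06602 + j0.3921 VA.
Step 7 — Real power: P = Re(S) = 0.06602 W.
Step 8 — Reactive power: Q = Im(S) = 0.3921 VAR.
Step 9 — Apparent power: |S| = 0.3976 VA.
Step 10 — Power factor: PF = P/|S| = 0.166 (lagging).

(a) P = 0.06602 W  (b) Q = 0.3921 VAR  (c) S = 0.3976 VA  (d) PF = 0.166 (lagging)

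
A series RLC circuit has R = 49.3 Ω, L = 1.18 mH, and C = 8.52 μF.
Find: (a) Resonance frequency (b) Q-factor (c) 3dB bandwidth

Step 1 — Resonance: ω₀ = 1/√(LC) = 1/√(0.00118·8.52e-06) = 9973 rad/s.
Step 2 — f₀ = ω₀/(2π) = 1587 Hz.
Step 3 — Series Q: Q = ω₀L/R = 9973·0.00118/49.3 = 0.2387.
Step 4 — Bandwidth: Δω = ω₀/Q = 4.178e+04 rad/s; BW = Δω/(2π) = 6649 Hz.

(a) f₀ = 1587 Hz  (b) Q = 0.2387  (c) BW = 6649 Hz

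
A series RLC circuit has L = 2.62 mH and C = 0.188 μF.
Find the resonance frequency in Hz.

Step 1 — Resonance condition Im(Z)=0 gives ω₀ = 1/√(LC).
Step 2 — ω₀ = 1/√(0.00262·1.88e-07) = 4.506e+04 rad/s.
Step 3 — f₀ = ω₀/(2π) = 7171 Hz.

f₀ = 7171 Hz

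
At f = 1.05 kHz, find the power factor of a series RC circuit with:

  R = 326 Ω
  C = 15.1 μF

Step 1 — Angular frequency: ω = 2π·f = 2π·1050 = 6597 rad/s.
Step 2 — Component impedances:
  R: Z = R = 326 Ω
  C: Z = 1/(jωC) = -j/(ω·C) = 0 - j10.04 Ω
Step 3 — Series combination: Z_total = R + C = 326 - j10.04 Ω = 326.2∠-1.8° Ω.
Step 4 — Power factor: PF = cos(φ) = Re(Z)/|Z| = 326/326.15 = 0.9995.
Step 5 — Type: Im(Z) = -10.04 ⇒ leading (phase φ = -1.8°).

PF = 0.9995 (leading, φ = -1.8°)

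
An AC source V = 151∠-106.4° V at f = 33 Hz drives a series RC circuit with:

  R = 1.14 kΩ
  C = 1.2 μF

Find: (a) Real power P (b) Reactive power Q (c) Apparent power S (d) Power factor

Step 1 — Angular frequency: ω = 2π·f = 2π·33 = 207.3 rad/s.
Step 2 — Component impedances:
  R: Z = R = 1140 Ω
  C: Z = 1/(jωC) = -j/(ω·C) = 0 - j4019 Ω
Step 3 — Series combination: Z_total = R + C = 1140 - j4019 Ω = 4178∠-74.2° Ω.
Step 4 — Source phasor: V = 151∠-106.4° V = -42.63 - j144.9 V.
Step 5 — Current: I = V / Z = 0.03057 - j0.01928 A = 0.03615∠-32.2° A.
Step 6 — Complex power: S = V·I* = 1.489 - j5.251 VA.
Step 7 — Real power: P = Re(S) = 1.489 W.
Step 8 — Reactive power: Q = Im(S) = -5.251 VAR.
Step 9 — Apparent power: |S| = 5.458 VA.
Step 10 — Power factor: PF = P/|S| = 0.2729 (leading).

(a) P = 1.489 W  (b) Q = -5.251 VAR  (c) S = 5.458 VA  (d) PF = 0.2729 (leading)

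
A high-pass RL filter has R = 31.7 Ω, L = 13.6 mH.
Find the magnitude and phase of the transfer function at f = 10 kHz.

Step 1 — Angular frequency: ω = 2π·1e+04 = 6.283e+04 rad/s.
Step 2 — Transfer function: H(jω) = jωL/(R + jωL).
Step 3 — Numerator jωL = j·854.5; denominator R + jωL = 31.7 + j854.5.
Step 4 — H = 0.9986 + j0.03705.
Step 5 — Magnitude: |H| = 0.9993 (-0.0 dB); phase: φ = 2.1°.

|H| = 0.9993 (-0.0 dB), φ = 2.1°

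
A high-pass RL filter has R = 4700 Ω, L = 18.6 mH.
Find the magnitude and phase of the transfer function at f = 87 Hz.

Step 1 — Angular frequency: ω = 2π·87 = 546.6 rad/s.
Step 2 — Transfer function: H(jω) = jωL/(R + jωL).
Step 3 — Numerator jωL = j·10.17; denominator R + jωL = 4700 + j10.17.
Step 4 — H = 4.68e-06 + j0.002163.
Step 5 — Magnitude: |H| = 0.002163 (-53.3 dB); phase: φ = 89.9°.

|H| = 0.002163 (-53.3 dB), φ = 89.9°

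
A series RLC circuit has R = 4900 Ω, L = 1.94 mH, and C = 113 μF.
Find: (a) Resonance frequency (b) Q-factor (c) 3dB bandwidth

Step 1 — Resonance condition Im(Z)=0 gives ω₀ = 1/√(LC).
Step 2 — ω₀ = 1/√(0.00194·0.000113) = 2136 rad/s.
Step 3 — f₀ = ω₀/(2π) = 339.9 Hz.
Step 4 — Series Q: Q = ω₀L/R = 2136·0.00194/4900 = 0.0008456.
Step 5 — 3dB bandwidth: Δω = ω₀/Q = 2.526e+06 rad/s; BW = Δω/(2π) = 4.02e+05 Hz.

(a) f₀ = 339.9 Hz  (b) Q = 0.0008456  (c) BW = 4.02e+05 Hz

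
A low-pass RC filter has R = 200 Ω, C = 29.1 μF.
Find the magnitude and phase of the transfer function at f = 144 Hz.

Step 1 — Angular frequency: ω = 2π·144 = 904.8 rad/s.
Step 2 — Transfer function: H(jω) = 1/(1 + jωRC).
Step 3 — Denominator: 1 + jωRC = 1 + j·904.8·200·2.91e-05 = 1 + j5.266.
Step 4 — H = 0.03481 - j0.1833.
Step 5 — Magnitude: |H| = 0.1866 (-14.6 dB); phase: φ = -79.2°.

|H| = 0.1866 (-14.6 dB), φ = -79.2°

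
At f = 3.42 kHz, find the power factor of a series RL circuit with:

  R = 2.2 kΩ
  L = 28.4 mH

Step 1 — Angular frequency: ω = 2π·f = 2π·3420 = 2.149e+04 rad/s.
Step 2 — Component impedances:
  R: Z = R = 2200 Ω
  L: Z = jωL = j·2.149e+04·0.0284 = 0 + j610.3 Ω
Step 3 — Series combination: Z_total = R + L = 2200 + j610.3 Ω = 2283∠15.5° Ω.
Step 4 — Power factor: PF = cos(φ) = Re(Z)/|Z| = 2200/2283 = 0.9636.
Step 5 — Type: Im(Z) = 610.3 ⇒ lagging (phase φ = 15.5°).

PF = 0.9636 (lagging, φ = 15.5°)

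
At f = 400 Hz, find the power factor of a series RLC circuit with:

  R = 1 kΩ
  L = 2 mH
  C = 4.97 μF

Step 1 — Angular frequency: ω = 2π·f = 2π·400 = 2513 rad/s.
Step 2 — Component impedances:
  R: Z = R = 1000 Ω
  L: Z = jωL = j·2513·0.002 = 0 + j5.027 Ω
  C: Z = 1/(jωC) = -j/(ω·C) = 0 - j80.06 Ω
Step 3 — Series combination: Z_total = R + L + C = 1000 - j75.03 Ω = 1003∠-4.3° Ω.
Step 4 — Power factor: PF = cos(φ) = Re(Z)/|Z| = 1000/1002.8 = 0.9972.
Step 5 — Type: Im(Z) = -75.03 ⇒ leading (phase φ = -4.3°).

PF = 0.9972 (leading, φ = -4.3°)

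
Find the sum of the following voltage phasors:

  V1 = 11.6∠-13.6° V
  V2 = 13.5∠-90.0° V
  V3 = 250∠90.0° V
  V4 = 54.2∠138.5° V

Step 1 — Convert each phasor to rectangular form:
  V1 = 11.6·(cos(-13.6°) + j·sin(-13.6°)) = 11.27 - j2.728 V
  V2 = 13.5·(cos(-90.0°) + j·sin(-90.0°)) = 0 - j13.5 V
  V3 = 250·(cos(90.0°) + j·sin(90.0°)) = 0 + j250 V
  V4 = 54.2·(cos(138.5°) + j·sin(138.5°)) = -40.59 + j35.91 V
Step 2 — Sum components: V_total = -29.32 + j269.7 V.
Step 3 — Convert to polar: |V_total| = 271.3 V, ∠V_total = 96.2°.

V_total = 271.3∠96.2° V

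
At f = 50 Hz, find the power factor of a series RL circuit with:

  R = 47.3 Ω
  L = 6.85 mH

Step 1 — Angular frequency: ω = 2π·f = 2π·50 = 314.2 rad/s.
Step 2 — Component impedances:
  R: Z = R = 47.3 Ω
  L: Z = jωL = j·314.2·0.00685 = 0 + j2.152 Ω
Step 3 — Series combination: Z_total = R + L = 47.3 + j2.152 Ω = 47.35∠2.6° Ω.
Step 4 — Power factor: PF = cos(φ) = Re(Z)/|Z| = 47.3/47.349 = 0.999.
Step 5 — Type: Im(Z) = 2.152 ⇒ lagging (phase φ = 2.6°).

PF = 0.999 (lagging, φ = 2.6°)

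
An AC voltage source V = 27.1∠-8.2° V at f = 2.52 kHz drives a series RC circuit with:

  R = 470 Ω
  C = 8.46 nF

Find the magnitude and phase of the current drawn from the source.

Step 1 — Angular frequency: ω = 2π·f = 2π·2520 = 1.583e+04 rad/s.
Step 2 — Component impedances:
  R: Z = R = 470 Ω
  C: Z = 1/(jωC) = -j/(ω·C) = 0 - j7465 Ω
Step 3 — Series combination: Z_total = R + C = 470 - j7465 Ω = 7480∠-86.4° Ω.
Step 4 — Source phasor: V = 27.1∠-8.2° V = 26.82 - j3.865 V.
Step 5 — Ohm's law: I = V / Z_total = (26.82 - j3.865) / (470 - j7465) = 0.000741 + j0.003546 A.
Step 6 — Convert to polar: |I| = 0.003623 A, ∠I = 78.2°.

I = 0.003623∠78.2° A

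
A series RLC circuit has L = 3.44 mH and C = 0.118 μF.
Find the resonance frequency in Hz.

Step 1 — Resonance condition Im(Z)=0 gives ω₀ = 1/√(LC).
Step 2 — ω₀ = 1/√(0.00344·1.18e-07) = 4.963e+04 rad/s.
Step 3 — f₀ = ω₀/(2π) = 7900 Hz.

f₀ = 7900 Hz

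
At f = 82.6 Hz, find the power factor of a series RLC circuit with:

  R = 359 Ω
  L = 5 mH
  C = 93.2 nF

Step 1 — Angular frequency: ω = 2π·f = 2π·82.6 = 519 rad/s.
Step 2 — Component impedances:
  R: Z = R = 359 Ω
  L: Z = jωL = j·519·0.005 = 0 + j2.595 Ω
  C: Z = 1/(jωC) = -j/(ω·C) = 0 - j2.067e+04 Ω
Step 3 — Series combination: Z_total = R + L + C = 359 - j2.067e+04 Ω = 2.067e+04∠-89.0° Ω.
Step 4 — Power factor: PF = cos(φ) = Re(Z)/|Z| = 359/20675 = 0.01736.
Step 5 — Type: Im(Z) = -2.067e+04 ⇒ leading (phase φ = -89.0°).

PF = 0.01736 (leading, φ = -89.0°)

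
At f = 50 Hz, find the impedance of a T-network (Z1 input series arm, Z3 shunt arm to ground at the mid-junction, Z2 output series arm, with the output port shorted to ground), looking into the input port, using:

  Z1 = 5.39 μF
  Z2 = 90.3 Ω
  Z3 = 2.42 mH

Step 1 — Angular frequency: ω = 2π·f = 2π·50 = 314.2 rad/s.
Step 2 — Component impedances:
  Z1: Z = 1/(jωC) = -j/(ω·C) = 0 - j590.6 Ω
  Z2: Z = R = 90.3 Ω
  Z3: Z = jωL = j·314.2·0.00242 = 0 + j0.7603 Ω
Step 3 — With the output port shorted to ground, the output series arm Z2 runs from the junction to ground; the shunt arm Z3 also runs from the junction to ground. They appear in parallel: Z3 || Z2 = 0.0064 + j0.7602 Ω.
Step 4 — Series with input arm Z1: Z_in = Z1 + (Z3 || Z2) = 0.0064 - j589.8 Ω = 589.8∠-90.0° Ω.

Z = 0.0064 - j589.8 Ω = 589.8∠-90.0° Ω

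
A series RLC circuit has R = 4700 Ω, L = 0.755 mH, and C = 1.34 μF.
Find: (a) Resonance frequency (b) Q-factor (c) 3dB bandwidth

Step 1 — Resonance condition Im(Z)=0 gives ω₀ = 1/√(LC).
Step 2 — ω₀ = 1/√(0.000755·1.34e-06) = 3.144e+04 rad/s.
Step 3 — f₀ = ω₀/(2π) = 5004 Hz.
Step 4 — Series Q: Q = ω₀L/R = 3.144e+04·0.000755/4700 = 0.00505.
Step 5 — 3dB bandwidth: Δω = ω₀/Q = 6.225e+06 rad/s; BW = Δω/(2π) = 9.908e+05 Hz.

(a) f₀ = 5004 Hz  (b) Q = 0.00505  (c) BW = 9.908e+05 Hz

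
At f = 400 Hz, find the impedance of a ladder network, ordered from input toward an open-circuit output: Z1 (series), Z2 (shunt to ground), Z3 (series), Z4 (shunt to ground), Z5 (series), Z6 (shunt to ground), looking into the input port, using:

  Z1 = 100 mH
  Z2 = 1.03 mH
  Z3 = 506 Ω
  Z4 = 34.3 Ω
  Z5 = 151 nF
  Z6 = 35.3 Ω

Step 1 — Angular frequency: ω = 2π·f = 2π·400 = 2513 rad/s.
Step 2 — Component impedances:
  Z1: Z = jωL = j·2513·0.1 = 0 + j251.3 Ω
  Z2: Z = jωL = j·2513·0.00103 = 0 + j2.589 Ω
  Z3: Z = R = 506 Ω
  Z4: Z = R = 34.3 Ω
  Z5: Z = 1/(jωC) = -j/(ω·C) = 0 - j2635 Ω
  Z6: Z = R = 35.3 Ω
Step 3 — Ladder network (open output): work backward from the far end, alternating series and parallel combinations. Z_in = 0.0124 + j253.9 Ω = 253.9∠90.0° Ω.

Z = 0.0124 + j253.9 Ω = 253.9∠90.0° Ω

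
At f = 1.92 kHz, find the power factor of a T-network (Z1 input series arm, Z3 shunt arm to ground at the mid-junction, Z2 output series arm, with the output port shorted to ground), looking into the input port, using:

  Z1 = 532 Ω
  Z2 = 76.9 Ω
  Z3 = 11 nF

Step 1 — Angular frequency: ω = 2π·f = 2π·1920 = 1.206e+04 rad/s.
Step 2 — Component impedances:
  Z1: Z = R = 532 Ω
  Z2: Z = R = 76.9 Ω
  Z3: Z = 1/(jωC) = -j/(ω·C) = 0 - j7536 Ω
Step 3 — With the output port shorted to ground, the output series arm Z2 runs from the junction to ground; the shunt arm Z3 also runs from the junction to ground. They appear in parallel: Z3 || Z2 = 76.89 - j0.7847 Ω.
Step 4 — Series with input arm Z1: Z_in = Z1 + (Z3 || Z2) = 608.9 - j0.7847 Ω = 608.9∠-0.1° Ω.
Step 5 — Power factor: PF = cos(φ) = Re(Z)/|Z| = 608.9/608.9 = 1.
Step 6 — Type: Im(Z) = -0.7847 ⇒ leading (phase φ = -0.1°).

PF = 1 (leading, φ = -0.1°)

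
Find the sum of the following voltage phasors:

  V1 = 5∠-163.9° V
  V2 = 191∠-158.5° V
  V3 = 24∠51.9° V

Step 1 — Convert each phasor to rectangular form:
  V1 = 5·(cos(-163.9°) + j·sin(-163.9°)) = -4.804 - j1.387 V
  V2 = 191·(cos(-158.5°) + j·sin(-158.5°)) = -177.7 - j70 V
  V3 = 24·(cos(51.9°) + j·sin(51.9°)) = 14.81 + j18.89 V
Step 2 — Sum components: V_total = -167.7 - j52.5 V.
Step 3 — Convert to polar: |V_total| = 175.7 V, ∠V_total = -162.6°.

V_total = 175.7∠-162.6° V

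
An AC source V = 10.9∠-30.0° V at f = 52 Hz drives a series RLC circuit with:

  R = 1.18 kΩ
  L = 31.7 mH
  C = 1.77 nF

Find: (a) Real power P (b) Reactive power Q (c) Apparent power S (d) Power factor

Step 1 — Angular frequency: ω = 2π·f = 2π·52 = 326.7 rad/s.
Step 2 — Component impedances:
  R: Z = R = 1180 Ω
  L: Z = jωL = j·326.7·0.0317 = 0 + j10.36 Ω
  C: Z = 1/(jωC) = -j/(ω·C) = 0 - j1.729e+06 Ω
Step 3 — Series combination: Z_total = R + L + C = 1180 - j1.729e+06 Ω = 1.729e+06∠-90.0° Ω.
Step 4 — Source phasor: V = 10.9∠-30.0° V = 9.44 - j5.45 V.
Step 5 — Current: I = V / Z = 3.156e-06 + j5.457e-06 A = 6.304e-06∠60.0° A.
Step 6 — Complex power: S = V·I* = 4.689e-08 - j6.871e-05 VA.
Step 7 — Real power: P = Re(S) = 4.689e-08 W.
Step 8 — Reactive power: Q = Im(S) = -6.871e-05 VAR.
Step 9 — Apparent power: |S| = 6.871e-05 VA.
Step 10 — Power factor: PF = P/|S| = 0.0006824 (leading).

(a) P = 4.689e-08 W  (b) Q = -6.871e-05 VAR  (c) S = 6.871e-05 VA  (d) PF = 0.0006824 (leading)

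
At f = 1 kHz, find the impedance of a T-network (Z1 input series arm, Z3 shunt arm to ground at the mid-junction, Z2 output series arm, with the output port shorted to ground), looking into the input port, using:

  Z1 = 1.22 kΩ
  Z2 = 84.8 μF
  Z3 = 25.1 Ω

Step 1 — Angular frequency: ω = 2π·f = 2π·1000 = 6283 rad/s.
Step 2 — Component impedances:
  Z1: Z = R = 1220 Ω
  Z2: Z = 1/(jωC) = -j/(ω·C) = 0 - j1.877 Ω
  Z3: Z = R = 25.1 Ω
Step 3 — With the output port shorted to ground, the output series arm Z2 runs from the junction to ground; the shunt arm Z3 also runs from the junction to ground. They appear in parallel: Z3 || Z2 = 0.1396 - j1.866 Ω.
Step 4 — Series with input arm Z1: Z_in = Z1 + (Z3 || Z2) = 1220 - j1.866 Ω = 1220∠-0.1° Ω.

Z = 1220 - j1.866 Ω = 1220∠-0.1° Ω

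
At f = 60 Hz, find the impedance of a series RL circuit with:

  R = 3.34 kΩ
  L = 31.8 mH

Step 1 — Angular frequency: ω = 2π·f = 2π·60 = 377 rad/s.
Step 2 — Component impedances:
  R: Z = R = 3340 Ω
  L: Z = jωL = j·377·0.0318 = 0 + j11.99 Ω
Step 3 — Series combination: Z_total = R + L = 3340 + j11.99 Ω = 3340∠0.2° Ω.

Z = 3340 + j11.99 Ω = 3340∠0.2° Ω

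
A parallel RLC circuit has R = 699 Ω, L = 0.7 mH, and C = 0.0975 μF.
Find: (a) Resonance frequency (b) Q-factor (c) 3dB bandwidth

Step 1 — Resonance: ω₀ = 1/√(LC) = 1/√(0.0007·9.75e-08) = 1.21e+05 rad/s.
Step 2 — f₀ = ω₀/(2π) = 1.926e+04 Hz.
Step 3 — Parallel Q: Q = R/(ω₀L) = 699/(1.21e+05·0.0007) = 8.25.
Step 4 — Bandwidth: Δω = ω₀/Q = 1.467e+04 rad/s; BW = Δω/(2π) = 2335 Hz.

(a) f₀ = 1.926e+04 Hz  (b) Q = 8.25  (c) BW = 2335 Hz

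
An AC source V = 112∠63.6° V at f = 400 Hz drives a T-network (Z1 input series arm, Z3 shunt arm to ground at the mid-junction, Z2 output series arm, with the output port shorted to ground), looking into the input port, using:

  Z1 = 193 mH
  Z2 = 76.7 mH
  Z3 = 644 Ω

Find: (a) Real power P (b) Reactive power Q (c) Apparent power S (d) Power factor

Step 1 — Angular frequency: ω = 2π·f = 2π·400 = 2513 rad/s.
Step 2 — Component impedances:
  Z1: Z = jωL = j·2513·0.193 = 0 + j485.1 Ω
  Z2: Z = jωL = j·2513·0.0767 = 0 + j192.8 Ω
  Z3: Z = R = 644 Ω
Step 3 — With the output port shorted to ground, the output series arm Z2 runs from the junction to ground; the shunt arm Z3 also runs from the junction to ground. They appear in parallel: Z3 || Z2 = 52.96 + j176.9 Ω.
Step 4 — Series with input arm Z1: Z_in = Z1 + (Z3 || Z2) = 52.96 + j662 Ω = 664.1∠85.4° Ω.
Step 5 — Source phasor: V = 112∠63.6° V = 49.8 + j100.3 V.
Step 6 — Current: I = V / Z = 0.1566 - j0.0627 A = 0.1687∠-21.8° A.
Step 7 — Complex power: S = V·I* = 1.506 + j18.83 VA.
Step 8 — Real power: P = Re(S) = 1.506 W.
Step 9 — Reactive power: Q = Im(S) = 18.83 VAR.
Step 10 — Apparent power: |S| = 18.89 VA.
Step 11 — Power factor: PF = P/|S| = 0.07974 (lagging).

(a) P = 1.506 W  (b) Q = 18.83 VAR  (c) S = 18.89 VA  (d) PF = 0.07974 (lagging)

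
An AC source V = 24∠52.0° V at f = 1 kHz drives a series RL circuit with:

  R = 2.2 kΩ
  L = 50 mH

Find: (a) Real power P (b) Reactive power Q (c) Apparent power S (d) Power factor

Step 1 — Angular frequency: ω = 2π·f = 2π·1000 = 6283 rad/s.
Step 2 — Component impedances:
  R: Z = R = 2200 Ω
  L: Z = jωL = j·6283·0.05 = 0 + j314.2 Ω
Step 3 — Series combination: Z_total = R + L = 2200 + j314.2 Ω = 2222∠8.1° Ω.
Step 4 — Source phasor: V = 24∠52.0° V = 14.78 + j18.91 V.
Step 5 — Current: I = V / Z = 0.007785 + j0.007485 A = 0.0108∠43.9° A.
Step 6 — Complex power: S = V·I* = 0.2566 + j0.03664 VA.
Step 7 — Real power: P = Re(S) = 0.2566 W.
Step 8 — Reactive power: Q = Im(S) = 0.03664 VAR.
Step 9 — Apparent power: |S| = 0.2592 VA.
Step 10 — Power factor: PF = P/|S| = 0.99 (lagging).

(a) P = 0.2566 W  (b) Q = 0.03664 VAR  (c) S = 0.2592 VA  (d) PF = 0.99 (lagging)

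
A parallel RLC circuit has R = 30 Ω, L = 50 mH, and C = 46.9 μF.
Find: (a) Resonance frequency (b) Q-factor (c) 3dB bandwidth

Step 1 — Resonance: ω₀ = 1/√(LC) = 1/√(0.05·4.69e-05) = 653 rad/s.
Step 2 — f₀ = ω₀/(2π) = 103.9 Hz.
Step 3 — Parallel Q: Q = R/(ω₀L) = 30/(653·0.05) = 0.9188.
Step 4 — Bandwidth: Δω = ω₀/Q = 710.7 rad/s; BW = Δω/(2π) = 113.1 Hz.

(a) f₀ = 103.9 Hz  (b) Q = 0.9188  (c) BW = 113.1 Hz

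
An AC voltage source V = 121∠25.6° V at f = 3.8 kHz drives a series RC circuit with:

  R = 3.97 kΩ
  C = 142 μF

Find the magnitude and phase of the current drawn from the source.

Step 1 — Angular frequency: ω = 2π·f = 2π·3800 = 2.388e+04 rad/s.
Step 2 — Component impedances:
  R: Z = R = 3970 Ω
  C: Z = 1/(jωC) = -j/(ω·C) = 0 - j0.2949 Ω
Step 3 — Series combination: Z_total = R + C = 3970 - j0.2949 Ω = 3970∠-0.0° Ω.
Step 4 — Source phasor: V = 121∠25.6° V = 109.1 + j52.28 V.
Step 5 — Ohm's law: I = V / Z_total = (109.1 + j52.28) / (3970 - j0.2949) = 0.02749 + j0.01317 A.
Step 6 — Convert to polar: |I| = 0.03048 A, ∠I = 25.6°.

I = 0.03048∠25.6° A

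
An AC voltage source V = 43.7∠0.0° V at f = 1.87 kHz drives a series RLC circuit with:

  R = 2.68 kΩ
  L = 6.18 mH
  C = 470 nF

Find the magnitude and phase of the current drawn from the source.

Step 1 — Angular frequency: ω = 2π·f = 2π·1870 = 1.175e+04 rad/s.
Step 2 — Component impedances:
  R: Z = R = 2680 Ω
  L: Z = jωL = j·1.175e+04·0.00618 = 0 + j72.61 Ω
  C: Z = 1/(jωC) = -j/(ω·C) = 0 - j181.1 Ω
Step 3 — Series combination: Z_total = R + L + C = 2680 - j108.5 Ω = 2682∠-2.3° Ω.
Step 4 — Source phasor: V = 43.7∠0.0° V = 43.7 V.
Step 5 — Ohm's law: I = V / Z_total = (43.7) / (2680 - j108.5) = 0.01628 + j0.0006589 A.
Step 6 — Convert to polar: |I| = 0.01629 A, ∠I = 2.3°.

I = 0.01629∠2.3° A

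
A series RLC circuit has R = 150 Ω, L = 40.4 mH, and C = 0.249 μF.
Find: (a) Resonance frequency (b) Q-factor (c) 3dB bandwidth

Step 1 — Resonance: ω₀ = 1/√(LC) = 1/√(0.0404·2.49e-07) = 9970 rad/s.
Step 2 — f₀ = ω₀/(2π) = 1587 Hz.
Step 3 — Series Q: Q = ω₀L/R = 9970·0.0404/150 = 2.685.
Step 4 — Bandwidth: Δω = ω₀/Q = 3713 rad/s; BW = Δω/(2π) = 590.9 Hz.

(a) f₀ = 1587 Hz  (b) Q = 2.685  (c) BW = 590.9 Hz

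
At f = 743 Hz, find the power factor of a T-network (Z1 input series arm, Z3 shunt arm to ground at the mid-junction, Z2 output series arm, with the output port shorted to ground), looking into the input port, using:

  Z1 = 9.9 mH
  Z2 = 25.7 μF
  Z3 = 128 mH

Step 1 — Angular frequency: ω = 2π·f = 2π·743 = 4668 rad/s.
Step 2 — Component impedances:
  Z1: Z = jωL = j·4668·0.0099 = 0 + j46.22 Ω
  Z2: Z = 1/(jωC) = -j/(ω·C) = 0 - j8.335 Ω
  Z3: Z = jωL = j·4668·0.128 = 0 + j597.6 Ω
Step 3 — With the output port shorted to ground, the output series arm Z2 runs from the junction to ground; the shunt arm Z3 also runs from the junction to ground. They appear in parallel: Z3 || Z2 = 0 - j8.453 Ω.
Step 4 — Series with input arm Z1: Z_in = Z1 + (Z3 || Z2) = 0 + j37.76 Ω = 37.76∠90.0° Ω.
Step 5 — Power factor: PF = cos(φ) = Re(Z)/|Z| = 0/37.76 = 0.
Step 6 — Type: Im(Z) = 37.76 ⇒ lagging (phase φ = 90.0°).

PF = 0 (lagging, φ = 90.0°)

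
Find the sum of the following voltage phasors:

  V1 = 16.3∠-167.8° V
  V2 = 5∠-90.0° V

Step 1 — Convert each phasor to rectangular form:
  V1 = 16.3·(cos(-167.8°) + j·sin(-167.8°)) = -15.93 - j3.445 V
  V2 = 5·(cos(-90.0°) + j·sin(-90.0°)) = 0 - j5 V
Step 2 — Sum components: V_total = -15.93 - j8.445 V.
Step 3 — Convert to polar: |V_total| = 18.03 V, ∠V_total = -152.1°.

V_total = 18.03∠-152.1° V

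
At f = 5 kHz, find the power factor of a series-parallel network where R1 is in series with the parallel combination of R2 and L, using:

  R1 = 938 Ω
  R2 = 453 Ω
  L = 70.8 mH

Step 1 — Angular frequency: ω = 2π·f = 2π·5000 = 3.142e+04 rad/s.
Step 2 — Component impedances:
  R1: Z = R = 938 Ω
  R2: Z = R = 453 Ω
  L: Z = jωL = j·3.142e+04·0.0708 = 0 + j2224 Ω
Step 3 — Parallel branch: R2 || L = 1/(1/R2 + 1/L) = 435 + j88.59 Ω.
Step 4 — Series with R1: Z_total = R1 + (R2 || L) = 1373 + j88.59 Ω = 1376∠3.7° Ω.
Step 5 — Power factor: PF = cos(φ) = Re(Z)/|Z| = 1372.96/1375.81 = 0.9979.
Step 6 — Type: Im(Z) = 88.59 ⇒ lagging (phase φ = 3.7°).

PF = 0.9979 (lagging, φ = 3.7°)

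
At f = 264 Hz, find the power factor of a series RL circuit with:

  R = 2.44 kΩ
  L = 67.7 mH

Step 1 — Angular frequency: ω = 2π·f = 2π·264 = 1659 rad/s.
Step 2 — Component impedances:
  R: Z = R = 2440 Ω
  L: Z = jωL = j·1659·0.0677 = 0 + j112.3 Ω
Step 3 — Series combination: Z_total = R + L = 2440 + j112.3 Ω = 2443∠2.6° Ω.
Step 4 — Power factor: PF = cos(φ) = Re(Z)/|Z| = 2440/2442.6 = 0.9989.
Step 5 — Type: Im(Z) = 112.3 ⇒ lagging (phase φ = 2.6°).

PF = 0.9989 (lagging, φ = 2.6°)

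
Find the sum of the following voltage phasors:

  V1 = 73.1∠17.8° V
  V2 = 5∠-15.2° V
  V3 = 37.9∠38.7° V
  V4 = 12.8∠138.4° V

Step 1 — Convert each phasor to rectangular form:
  V1 = 73.1·(cos(17.8°) + j·sin(17.8°)) = 69.6 + j22.35 V
  V2 = 5·(cos(-15.2°) + j·sin(-15.2°)) = 4.825 - j1.311 V
  V3 = 37.9·(cos(38.7°) + j·sin(38.7°)) = 29.58 + j23.7 V
  V4 = 12.8·(cos(138.4°) + j·sin(138.4°)) = -9.572 + j8.498 V
Step 2 — Sum components: V_total = 94.43 + j53.23 V.
Step 3 — Convert to polar: |V_total| = 108.4 V, ∠V_total = 29.4°.

V_total = 108.4∠29.4° V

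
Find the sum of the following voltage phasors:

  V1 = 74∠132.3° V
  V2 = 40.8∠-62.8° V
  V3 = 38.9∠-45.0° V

Step 1 — Convert each phasor to rectangular form:
  V1 = 74·(cos(132.3°) + j·sin(132.3°)) = -49.8 + j54.73 V
  V2 = 40.8·(cos(-62.8°) + j·sin(-62.8°)) = 18.65 - j36.29 V
  V3 = 38.9·(cos(-45.0°) + j·sin(-45.0°)) = 27.51 - j27.51 V
Step 2 — Sum components: V_total = -3.647 - j9.062 V.
Step 3 — Convert to polar: |V_total| = 9.768 V, ∠V_total = -111.9°.

V_total = 9.768∠-111.9° V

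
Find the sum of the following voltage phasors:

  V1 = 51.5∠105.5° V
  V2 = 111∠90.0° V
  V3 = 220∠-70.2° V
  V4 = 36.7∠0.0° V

Step 1 — Convert each phasor to rectangular form:
  V1 = 51.5·(cos(105.5°) + j·sin(105.5°)) = -13.76 + j49.63 V
  V2 = 111·(cos(90.0°) + j·sin(90.0°)) = 0 + j111 V
  V3 = 220·(cos(-70.2°) + j·sin(-70.2°)) = 74.52 - j207 V
  V4 = 36.7·(cos(0.0°) + j·sin(0.0°)) = 36.7 V
Step 2 — Sum components: V_total = 97.46 - j46.37 V.
Step 3 — Convert to polar: |V_total| = 107.9 V, ∠V_total = -25.4°.

V_total = 107.9∠-25.4° V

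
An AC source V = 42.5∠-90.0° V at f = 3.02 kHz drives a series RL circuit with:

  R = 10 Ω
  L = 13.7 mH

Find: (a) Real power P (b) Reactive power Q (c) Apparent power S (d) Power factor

Step 1 — Angular frequency: ω = 2π·f = 2π·3020 = 1.898e+04 rad/s.
Step 2 — Component impedances:
  R: Z = R = 10 Ω
  L: Z = jωL = j·1.898e+04·0.0137 = 0 + j260 Ω
Step 3 — Series combination: Z_total = R + L = 10 + j260 Ω = 260.2∠87.8° Ω.
Step 4 — Source phasor: V = 42.5∠-90.0° V = 0 - j42.5 V.
Step 5 — Current: I = V / Z = -0.1632 - j0.00628 A = 0.1634∠-177.8° A.
Step 6 — Complex power: S = V·I* = 0.2669 + j6.938 VA.
Step 7 — Real power: P = Re(S) = 0.2669 W.
Step 8 — Reactive power: Q = Im(S) = 6.938 VAR.
Step 9 — Apparent power: |S| = 6.943 VA.
Step 10 — Power factor: PF = P/|S| = 0.03844 (lagging).

(a) P = 0.2669 W  (b) Q = 6.938 VAR  (c) S = 6.943 VA  (d) PF = 0.03844 (lagging)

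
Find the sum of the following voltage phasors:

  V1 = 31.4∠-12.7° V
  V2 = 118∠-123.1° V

Step 1 — Convert each phasor to rectangular form:
  V1 = 31.4·(cos(-12.7°) + j·sin(-12.7°)) = 30.63 - j6.903 V
  V2 = 118·(cos(-123.1°) + j·sin(-123.1°)) = -64.44 - j98.85 V
Step 2 — Sum components: V_total = -33.81 - j105.8 V.
Step 3 — Convert to polar: |V_total| = 111 V, ∠V_total = -107.7°.

V_total = 111∠-107.7° V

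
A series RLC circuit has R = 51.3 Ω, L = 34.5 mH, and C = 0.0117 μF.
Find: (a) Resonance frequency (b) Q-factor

Step 1 — Resonance condition Im(Z)=0 gives ω₀ = 1/√(LC).
Step 2 — ω₀ = 1/√(0.0345·1.17e-08) = 4.977e+04 rad/s.
Step 3 — f₀ = ω₀/(2π) = 7922 Hz.
Step 4 — Series Q: Q = ω₀L/R = 4.977e+04·0.0345/51.3 = 33.47.

(a) f₀ = 7922 Hz  (b) Q = 33.47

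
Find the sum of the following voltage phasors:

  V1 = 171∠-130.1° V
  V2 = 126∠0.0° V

Step 1 — Convert each phasor to rectangular form:
  V1 = 171·(cos(-130.1°) + j·sin(-130.1°)) = -110.1 - j130.8 V
  V2 = 126·(cos(0.0°) + j·sin(0.0°)) = 126 V
Step 2 — Sum components: V_total = 15.85 - j130.8 V.
Step 3 — Convert to polar: |V_total| = 131.8 V, ∠V_total = -83.1°.

V_total = 131.8∠-83.1° V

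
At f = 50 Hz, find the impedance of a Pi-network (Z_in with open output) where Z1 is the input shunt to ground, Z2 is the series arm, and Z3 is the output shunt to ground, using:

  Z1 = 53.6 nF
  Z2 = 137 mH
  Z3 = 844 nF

Step 1 — Angular frequency: ω = 2π·f = 2π·50 = 314.2 rad/s.
Step 2 — Component impedances:
  Z1: Z = 1/(jωC) = -j/(ω·C) = 0 - j5.939e+04 Ω
  Z2: Z = jωL = j·314.2·0.137 = 0 + j43.04 Ω
  Z3: Z = 1/(jωC) = -j/(ω·C) = 0 - j3771 Ω
Step 3 — With open output, the series arm Z2 and the output shunt Z3 appear in series to ground: Z2 + Z3 = 0 - j3728 Ω.
Step 4 — Parallel with input shunt Z1: Z_in = Z1 || (Z2 + Z3) = 0 - j3508 Ω = 3508∠-90.0° Ω.

Z = 0 - j3508 Ω = 3508∠-90.0° Ω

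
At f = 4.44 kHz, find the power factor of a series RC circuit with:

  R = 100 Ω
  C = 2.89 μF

Step 1 — Angular frequency: ω = 2π·f = 2π·4440 = 2.79e+04 rad/s.
Step 2 — Component impedances:
  R: Z = R = 100 Ω
  C: Z = 1/(jωC) = -j/(ω·C) = 0 - j12.4 Ω
Step 3 — Series combination: Z_total = R + C = 100 - j12.4 Ω = 100.8∠-7.1° Ω.
Step 4 — Power factor: PF = cos(φ) = Re(Z)/|Z| = 100/100.77 = 0.9924.
Step 5 — Type: Im(Z) = -12.4 ⇒ leading (phase φ = -7.1°).

PF = 0.9924 (leading, φ = -7.1°)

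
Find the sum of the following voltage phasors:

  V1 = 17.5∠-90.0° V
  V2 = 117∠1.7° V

Step 1 — Convert each phasor to rectangular form:
  V1 = 17.5·(cos(-90.0°) + j·sin(-90.0°)) = 0 - j17.5 V
  V2 = 117·(cos(1.7°) + j·sin(1.7°)) = 116.9 + j3.471 V
Step 2 — Sum components: V_total = 116.9 - j14.03 V.
Step 3 — Convert to polar: |V_total| = 117.8 V, ∠V_total = -6.8°.

V_total = 117.8∠-6.8° V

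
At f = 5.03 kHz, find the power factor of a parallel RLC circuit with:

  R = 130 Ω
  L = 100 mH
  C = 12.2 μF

Step 1 — Angular frequency: ω = 2π·f = 2π·5030 = 3.16e+04 rad/s.
Step 2 — Component impedances:
  R: Z = R = 130 Ω
  L: Z = jωL = j·3.16e+04·0.1 = 0 + j3160 Ω
  C: Z = 1/(jωC) = -j/(ω·C) = 0 - j2.594 Ω
Step 3 — Parallel combination: 1/Z_total = 1/R + 1/L + 1/C; Z_total = 0.05181 - j2.595 Ω = 2.595∠-88.9° Ω.
Step 4 — Power factor: PF = cos(φ) = Re(Z)/|Z| = 0.051806/2.5951 = 0.01996.
Step 5 — Type: Im(Z) = -2.595 ⇒ leading (phase φ = -88.9°).

PF = 0.01996 (leading, φ = -88.9°)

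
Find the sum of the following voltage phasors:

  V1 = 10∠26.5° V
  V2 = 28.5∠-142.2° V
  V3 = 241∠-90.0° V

Step 1 — Convert each phasor to rectangular form:
  V1 = 10·(cos(26.5°) + j·sin(26.5°)) = 8.949 + j4.462 V
  V2 = 28.5·(cos(-142.2°) + j·sin(-142.2°)) = -22.52 - j17.47 V
  V3 = 241·(cos(-90.0°) + j·sin(-90.0°)) = 0 - j241 V
Step 2 — Sum components: V_total = -13.57 - j254 V.
Step 3 — Convert to polar: |V_total| = 254.4 V, ∠V_total = -93.1°.

V_total = 254.4∠-93.1° V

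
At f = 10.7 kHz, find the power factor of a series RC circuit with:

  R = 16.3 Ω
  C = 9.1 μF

Step 1 — Angular frequency: ω = 2π·f = 2π·1.07e+04 = 6.723e+04 rad/s.
Step 2 — Component impedances:
  R: Z = R = 16.3 Ω
  C: Z = 1/(jωC) = -j/(ω·C) = 0 - j1.635 Ω
Step 3 — Series combination: Z_total = R + C = 16.3 - j1.635 Ω = 16.38∠-5.7° Ω.
Step 4 — Power factor: PF = cos(φ) = Re(Z)/|Z| = 16.3/16.382 = 0.995.
Step 5 — Type: Im(Z) = -1.635 ⇒ leading (phase φ = -5.7°).

PF = 0.995 (leading, φ = -5.7°)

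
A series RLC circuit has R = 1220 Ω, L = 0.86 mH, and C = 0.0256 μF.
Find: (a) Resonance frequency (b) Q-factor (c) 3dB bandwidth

Step 1 — Resonance condition Im(Z)=0 gives ω₀ = 1/√(LC).
Step 2 — ω₀ = 1/√(0.00086·2.56e-08) = 2.131e+05 rad/s.
Step 3 — f₀ = ω₀/(2π) = 3.392e+04 Hz.
Step 4 — Series Q: Q = ω₀L/R = 2.131e+05·0.00086/1220 = 0.1502.
Step 5 — 3dB bandwidth: Δω = ω₀/Q = 1.419e+06 rad/s; BW = Δω/(2π) = 2.258e+05 Hz.

(a) f₀ = 3.392e+04 Hz  (b) Q = 0.1502  (c) BW = 2.258e+05 Hz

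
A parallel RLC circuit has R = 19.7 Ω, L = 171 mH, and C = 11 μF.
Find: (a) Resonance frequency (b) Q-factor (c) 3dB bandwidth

Step 1 — Resonance: ω₀ = 1/√(LC) = 1/√(0.171·1.1e-05) = 729.1 rad/s.
Step 2 — f₀ = ω₀/(2π) = 116 Hz.
Step 3 — Parallel Q: Q = R/(ω₀L) = 19.7/(729.1·0.171) = 0.158.
Step 4 — Bandwidth: Δω = ω₀/Q = 4615 rad/s; BW = Δω/(2π) = 734.4 Hz.

(a) f₀ = 116 Hz  (b) Q = 0.158  (c) BW = 734.4 Hz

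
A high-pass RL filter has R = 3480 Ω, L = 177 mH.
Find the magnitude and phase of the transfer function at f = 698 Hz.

Step 1 — Angular frequency: ω = 2π·698 = 4386 rad/s.
Step 2 — Transfer function: H(jω) = jωL/(R + jωL).
Step 3 — Numerator jωL = j·776.3; denominator R + jωL = 3480 + j776.3.
Step 4 — H = 0.0474 + j0.2125.
Step 5 — Magnitude: |H| = 0.2177 (-13.2 dB); phase: φ = 77.4°.

|H| = 0.2177 (-13.2 dB), φ = 77.4°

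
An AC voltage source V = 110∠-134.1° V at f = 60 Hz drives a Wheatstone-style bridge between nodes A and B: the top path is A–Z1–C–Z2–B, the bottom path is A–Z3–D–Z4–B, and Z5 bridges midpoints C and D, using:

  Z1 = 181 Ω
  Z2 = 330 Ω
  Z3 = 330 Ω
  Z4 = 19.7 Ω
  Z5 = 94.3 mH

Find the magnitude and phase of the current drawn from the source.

Step 1 — Angular frequency: ω = 2π·f = 2π·60 = 377 rad/s.
Step 2 — Component impedances:
  Z1: Z = R = 181 Ω
  Z2: Z = R = 330 Ω
  Z3: Z = R = 330 Ω
  Z4: Z = R = 19.7 Ω
  Z5: Z = jωL = j·377·0.0943 = 0 + j35.55 Ω
Step 3 — Bridge requires nodal analysis (the Z5 bridge couples midpoints C and D, so the two paths cannot be reduced to a simple series/parallel combination). Setting node B to ground and injecting 1 A at node A, the 3-node admittance system at A, C, D solves to V_A = Z_AB = 137.5 + j12 Ω = 138.1∠5.0° Ω.
Step 4 — Source phasor: V = 110∠-134.1° V = -76.55 - j78.99 V.
Step 5 — Ohm's law: I = V / Z_total = (-76.55 - j78.99) / (137.5 + j12) = -0.6021 - j0.5218 A.
Step 6 — Convert to polar: |I| = 0.7968 A, ∠I = -139.1°.

I = 0.7968∠-139.1° A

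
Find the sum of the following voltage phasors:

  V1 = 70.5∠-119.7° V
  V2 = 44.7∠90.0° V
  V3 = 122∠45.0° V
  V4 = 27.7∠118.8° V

Step 1 — Convert each phasor to rectangular form:
  V1 = 70.5·(cos(-119.7°) + j·sin(-119.7°)) = -34.93 - j61.24 V
  V2 = 44.7·(cos(90.0°) + j·sin(90.0°)) = 0 + j44.7 V
  V3 = 122·(cos(45.0°) + j·sin(45.0°)) = 86.27 + j86.27 V
  V4 = 27.7·(cos(118.8°) + j·sin(118.8°)) = -13.34 + j24.27 V
Step 2 — Sum components: V_total = 37.99 + j94 V.
Step 3 — Convert to polar: |V_total| = 101.4 V, ∠V_total = 68.0°.

V_total = 101.4∠68.0° V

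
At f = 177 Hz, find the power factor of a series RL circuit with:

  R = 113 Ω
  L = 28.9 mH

Step 1 — Angular frequency: ω = 2π·f = 2π·177 = 1112 rad/s.
Step 2 — Component impedances:
  R: Z = R = 113 Ω
  L: Z = jωL = j·1112·0.0289 = 0 + j32.14 Ω
Step 3 — Series combination: Z_total = R + L = 113 + j32.14 Ω = 117.5∠15.9° Ω.
Step 4 — Power factor: PF = cos(φ) = Re(Z)/|Z| = 113/117.48 = 0.9619.
Step 5 — Type: Im(Z) = 32.14 ⇒ lagging (phase φ = 15.9°).

PF = 0.9619 (lagging, φ = 15.9°)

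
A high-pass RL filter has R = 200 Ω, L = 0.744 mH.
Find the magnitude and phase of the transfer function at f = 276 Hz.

Step 1 — Angular frequency: ω = 2π·276 = 1734 rad/s.
Step 2 — Transfer function: H(jω) = jωL/(R + jωL).
Step 3 — Numerator jωL = j·1.29; denominator R + jωL = 200 + j1.29.
Step 4 — H = 4.161e-05 + j0.006451.
Step 5 — Magnitude: |H| = 0.006451 (-43.8 dB); phase: φ = 89.6°.

|H| = 0.006451 (-43.8 dB), φ = 89.6°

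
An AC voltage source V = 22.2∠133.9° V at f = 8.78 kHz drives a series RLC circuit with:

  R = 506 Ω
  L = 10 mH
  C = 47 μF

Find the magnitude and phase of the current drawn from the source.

Step 1 — Angular frequency: ω = 2π·f = 2π·8780 = 5.517e+04 rad/s.
Step 2 — Component impedances:
  R: Z = R = 506 Ω
  L: Z = jωL = j·5.517e+04·0.01 = 0 + j551.7 Ω
  C: Z = 1/(jωC) = -j/(ω·C) = 0 - j0.3857 Ω
Step 3 — Series combination: Z_total = R + L + C = 506 + j551.3 Ω = 748.3∠47.5° Ω.
Step 4 — Source phasor: V = 22.2∠133.9° V = -15.39 + j16 V.
Step 5 — Ohm's law: I = V / Z_total = (-15.39 + j16) / (506 + j551.3) = 0.001838 + j0.02961 A.
Step 6 — Convert to polar: |I| = 0.02967 A, ∠I = 86.4°.

I = 0.02967∠86.4° A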